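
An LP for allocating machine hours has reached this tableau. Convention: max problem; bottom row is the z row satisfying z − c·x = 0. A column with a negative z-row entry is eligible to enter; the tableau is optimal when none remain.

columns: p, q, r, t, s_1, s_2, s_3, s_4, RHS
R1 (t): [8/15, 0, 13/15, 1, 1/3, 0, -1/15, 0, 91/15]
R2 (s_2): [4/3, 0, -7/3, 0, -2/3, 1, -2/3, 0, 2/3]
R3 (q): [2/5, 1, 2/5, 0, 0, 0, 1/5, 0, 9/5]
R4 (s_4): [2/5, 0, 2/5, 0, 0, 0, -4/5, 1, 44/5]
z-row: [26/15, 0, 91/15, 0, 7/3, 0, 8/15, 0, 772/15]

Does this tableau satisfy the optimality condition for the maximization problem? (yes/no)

yes

Every z-row coefficient is ≥ 0, so the tableau is optimal.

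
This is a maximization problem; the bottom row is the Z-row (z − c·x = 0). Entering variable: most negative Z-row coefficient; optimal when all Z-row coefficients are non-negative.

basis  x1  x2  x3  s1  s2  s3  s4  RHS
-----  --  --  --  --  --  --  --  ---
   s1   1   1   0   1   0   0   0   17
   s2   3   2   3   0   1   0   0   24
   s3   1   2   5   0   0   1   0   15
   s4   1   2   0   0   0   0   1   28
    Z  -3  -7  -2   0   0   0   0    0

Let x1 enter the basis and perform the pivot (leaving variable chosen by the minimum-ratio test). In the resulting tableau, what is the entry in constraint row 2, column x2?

2/3

Ratio test on column x1 — row 1: 17/1 = 17; row 2: 24/3 = 8; row 3: 15/1 = 15; row 4: 28/1 = 28. Minimum is 8 at row 2 (s2 leaves); pivot element 3.
Divide row 2 by 3; eliminate column x1 from the other rows.
In the new row 2, the x2 entry is the old entry divided by the pivot: 2/3 = 2/3.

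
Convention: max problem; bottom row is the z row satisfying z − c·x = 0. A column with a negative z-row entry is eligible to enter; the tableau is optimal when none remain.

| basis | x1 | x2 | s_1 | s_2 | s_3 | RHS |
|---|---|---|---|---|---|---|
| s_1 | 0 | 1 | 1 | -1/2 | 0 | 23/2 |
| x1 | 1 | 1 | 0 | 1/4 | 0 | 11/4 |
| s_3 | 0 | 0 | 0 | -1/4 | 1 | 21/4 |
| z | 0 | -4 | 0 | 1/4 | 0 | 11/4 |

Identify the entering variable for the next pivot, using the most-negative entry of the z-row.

Negative z-row entries: x2: -4.
The most negative is -4 in column x2, so x2 enters.

x2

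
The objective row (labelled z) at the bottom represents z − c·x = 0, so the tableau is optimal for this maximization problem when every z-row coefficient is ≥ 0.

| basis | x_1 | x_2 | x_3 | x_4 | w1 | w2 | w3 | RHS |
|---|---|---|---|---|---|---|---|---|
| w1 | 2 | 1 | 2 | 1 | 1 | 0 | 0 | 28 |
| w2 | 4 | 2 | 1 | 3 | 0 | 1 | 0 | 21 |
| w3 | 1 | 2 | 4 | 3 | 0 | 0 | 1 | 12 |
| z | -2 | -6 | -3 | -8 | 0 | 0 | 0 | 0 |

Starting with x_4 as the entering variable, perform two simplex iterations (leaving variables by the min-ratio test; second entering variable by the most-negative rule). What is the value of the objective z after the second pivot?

Ratio test on column x_4 — row 1: 28/1 = 28; row 2: 21/3 = 7; row 3: 12/3 = 4. Minimum is 4 at row 3 (w3 leaves); pivot element 3.
Pivot on row 3; the z-row RHS becomes 0 − (-8)·4 = 32.
Next entering variable (most negative z-row entry -2/3): x_2.
Ratio test on column x_2 — row 1: 24/(1/3) = 72; row 2: entry 0 ≤ 0; row 3: 4/(2/3) = 6. Minimum is 6 at row 3 (x_4 leaves); pivot element 2/3.
After the second pivot the z-row RHS is 32 − (-2/3)·6 = 36.

36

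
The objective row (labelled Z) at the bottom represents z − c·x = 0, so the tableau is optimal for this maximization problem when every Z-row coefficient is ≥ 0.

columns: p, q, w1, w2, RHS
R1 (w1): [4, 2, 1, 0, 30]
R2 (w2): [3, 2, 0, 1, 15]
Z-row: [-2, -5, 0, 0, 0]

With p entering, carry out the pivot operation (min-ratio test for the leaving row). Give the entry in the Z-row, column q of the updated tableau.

Ratio test on column p — row 1: 30/4 = 15/2; row 2: 15/3 = 5. Minimum is 5 at row 2 (w2 leaves); pivot element 3.
Divide row 2 by 3; eliminate column p from the other rows.
Z-row update in column q: -5 − (-2)·(2/3) = -11/3.

-11/3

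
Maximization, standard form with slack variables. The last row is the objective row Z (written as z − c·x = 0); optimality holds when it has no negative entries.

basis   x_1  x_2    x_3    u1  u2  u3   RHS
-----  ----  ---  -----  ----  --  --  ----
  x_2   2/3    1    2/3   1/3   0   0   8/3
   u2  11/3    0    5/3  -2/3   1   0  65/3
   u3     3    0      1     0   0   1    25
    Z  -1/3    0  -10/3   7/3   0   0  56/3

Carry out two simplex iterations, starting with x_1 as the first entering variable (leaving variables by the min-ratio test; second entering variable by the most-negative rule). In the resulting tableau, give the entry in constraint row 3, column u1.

Ratio test on column x_1 — row 1: (8/3)/(2/3) = 4; row 2: (65/3)/(11/3) = 65/11; row 3: 25/3 = 25/3. Minimum is 4 at row 1 (x_2 leaves); pivot element 2/3.
Divide row 1 by 2/3; eliminate column x_1 from the other rows.
Second iteration: most negative Z-row entry is -3 in column x_3, so x_3 enters.
Ratio test on column x_3 — row 1: 4/1 = 4; row 2: entry -2 ≤ 0; row 3: entry -2 ≤ 0. Minimum is 4 at row 1 (x_1 leaves); pivot element 1.
Divide row 1 by 1; eliminate column x_3 from the other rows.
After both pivots, the entry at constraint row 3, column u1 is -1/2.

-1/2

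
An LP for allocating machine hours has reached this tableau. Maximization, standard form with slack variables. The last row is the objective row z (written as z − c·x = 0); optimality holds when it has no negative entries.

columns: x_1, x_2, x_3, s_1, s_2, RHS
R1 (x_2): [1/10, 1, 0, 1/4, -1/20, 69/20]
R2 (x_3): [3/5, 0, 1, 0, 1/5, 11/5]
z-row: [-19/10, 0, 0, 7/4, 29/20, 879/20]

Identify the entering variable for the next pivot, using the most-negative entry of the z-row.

x_1

Negative z-row entries: x_1: -19/10.
The most negative is -19/10 in column x_1, so x_1 enters.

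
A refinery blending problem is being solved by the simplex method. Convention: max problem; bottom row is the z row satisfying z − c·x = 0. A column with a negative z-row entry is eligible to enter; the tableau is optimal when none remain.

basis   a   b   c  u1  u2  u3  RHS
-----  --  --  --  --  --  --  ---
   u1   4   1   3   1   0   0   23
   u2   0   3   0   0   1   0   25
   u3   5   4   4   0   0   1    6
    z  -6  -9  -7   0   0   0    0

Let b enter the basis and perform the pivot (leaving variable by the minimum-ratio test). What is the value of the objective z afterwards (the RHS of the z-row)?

27/2

Ratio test on column b — row 1: 23/1 = 23; row 2: 25/3 = 25/3; row 3: 6/4 = 3/2. Minimum is 3/2 at row 3 (u3 leaves); pivot element 4.
Pivot on row 3; the z-row RHS becomes 0 − (-9)·(3/2) = 27/2.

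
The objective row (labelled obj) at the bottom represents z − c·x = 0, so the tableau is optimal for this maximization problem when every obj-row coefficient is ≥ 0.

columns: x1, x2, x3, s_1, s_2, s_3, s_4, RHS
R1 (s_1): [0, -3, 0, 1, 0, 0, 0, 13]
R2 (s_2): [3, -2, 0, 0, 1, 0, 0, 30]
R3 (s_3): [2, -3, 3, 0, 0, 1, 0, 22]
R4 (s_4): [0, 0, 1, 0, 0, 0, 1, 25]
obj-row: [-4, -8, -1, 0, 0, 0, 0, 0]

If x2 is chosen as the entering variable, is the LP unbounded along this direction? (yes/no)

yes

Every constraint-row entry in column x2 is ≤ 0, so increasing x2 is unbounded.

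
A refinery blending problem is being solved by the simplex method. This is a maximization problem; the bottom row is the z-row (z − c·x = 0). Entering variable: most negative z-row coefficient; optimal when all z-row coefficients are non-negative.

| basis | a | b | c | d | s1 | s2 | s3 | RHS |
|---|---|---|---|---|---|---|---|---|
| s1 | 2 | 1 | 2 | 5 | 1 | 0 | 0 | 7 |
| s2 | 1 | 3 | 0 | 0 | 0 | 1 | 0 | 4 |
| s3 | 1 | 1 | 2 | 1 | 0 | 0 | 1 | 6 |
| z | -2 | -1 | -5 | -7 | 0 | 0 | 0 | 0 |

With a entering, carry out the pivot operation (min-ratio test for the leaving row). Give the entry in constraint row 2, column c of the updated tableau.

Ratio test on column a — row 1: 7/2 = 7/2; row 2: 4/1 = 4; row 3: 6/1 = 6. Minimum is 7/2 at row 1 (s1 leaves); pivot element 2.
Divide row 1 by 2; eliminate column a from the other rows.
Row 2 update in column c: 0 − 1·1 = -1.

-1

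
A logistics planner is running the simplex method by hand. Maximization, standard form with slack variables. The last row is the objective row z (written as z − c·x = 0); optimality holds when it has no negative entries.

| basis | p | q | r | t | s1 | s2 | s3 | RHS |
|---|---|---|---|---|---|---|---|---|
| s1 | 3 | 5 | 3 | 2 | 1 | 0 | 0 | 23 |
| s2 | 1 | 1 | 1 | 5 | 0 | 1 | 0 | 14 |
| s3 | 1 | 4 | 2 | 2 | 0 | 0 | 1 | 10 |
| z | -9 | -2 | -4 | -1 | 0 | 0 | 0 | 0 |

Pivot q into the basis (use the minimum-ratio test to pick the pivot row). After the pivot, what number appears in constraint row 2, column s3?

-1/4

Ratio test on column q — row 1: 23/5 = 23/5; row 2: 14/1 = 14; row 3: 10/4 = 5/2. Minimum is 5/2 at row 3 (s3 leaves); pivot element 4.
Divide row 3 by 4; eliminate column q from the other rows.
Row 2 update in column s3: 0 − 1·(1/4) = -1/4.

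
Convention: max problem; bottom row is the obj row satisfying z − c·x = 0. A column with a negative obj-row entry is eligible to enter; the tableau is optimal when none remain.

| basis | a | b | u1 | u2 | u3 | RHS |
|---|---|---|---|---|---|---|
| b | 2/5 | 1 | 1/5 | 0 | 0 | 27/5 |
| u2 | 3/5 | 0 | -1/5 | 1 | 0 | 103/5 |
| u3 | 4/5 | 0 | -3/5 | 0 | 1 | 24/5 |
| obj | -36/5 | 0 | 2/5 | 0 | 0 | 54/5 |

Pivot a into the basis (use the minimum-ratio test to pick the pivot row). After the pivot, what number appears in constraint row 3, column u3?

5/4

Ratio test on column a — row 1: (27/5)/(2/5) = 27/2; row 2: (103/5)/(3/5) = 103/3; row 3: (24/5)/(4/5) = 6. Minimum is 6 at row 3 (u3 leaves); pivot element 4/5.
Divide row 3 by 4/5; eliminate column a from the other rows.
In the new row 3, the u3 entry is the old entry divided by the pivot: 1/(4/5) = 5/4.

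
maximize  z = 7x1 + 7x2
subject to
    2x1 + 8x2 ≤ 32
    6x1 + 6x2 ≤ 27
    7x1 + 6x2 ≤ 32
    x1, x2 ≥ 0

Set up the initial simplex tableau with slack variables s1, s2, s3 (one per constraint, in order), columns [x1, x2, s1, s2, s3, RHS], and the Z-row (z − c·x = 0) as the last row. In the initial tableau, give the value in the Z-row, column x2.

-7

The Z-row carries the negated objective coefficients: the x2 entry is -7.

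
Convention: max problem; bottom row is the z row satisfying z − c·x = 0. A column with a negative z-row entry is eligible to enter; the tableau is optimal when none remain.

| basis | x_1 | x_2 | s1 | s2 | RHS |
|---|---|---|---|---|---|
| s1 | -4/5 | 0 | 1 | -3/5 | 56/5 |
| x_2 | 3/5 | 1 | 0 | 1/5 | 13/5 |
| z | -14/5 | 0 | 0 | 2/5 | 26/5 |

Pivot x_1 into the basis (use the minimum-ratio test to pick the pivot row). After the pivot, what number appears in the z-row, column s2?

4/3

Ratio test on column x_1 — row 1: entry -4/5 ≤ 0; row 2: (13/5)/(3/5) = 13/3. Minimum is 13/3 at row 2 (x_2 leaves); pivot element 3/5.
Divide row 2 by 3/5; eliminate column x_1 from the other rows.
z-row update in column s2: 2/5 − (-14/5)·(1/3) = 4/3.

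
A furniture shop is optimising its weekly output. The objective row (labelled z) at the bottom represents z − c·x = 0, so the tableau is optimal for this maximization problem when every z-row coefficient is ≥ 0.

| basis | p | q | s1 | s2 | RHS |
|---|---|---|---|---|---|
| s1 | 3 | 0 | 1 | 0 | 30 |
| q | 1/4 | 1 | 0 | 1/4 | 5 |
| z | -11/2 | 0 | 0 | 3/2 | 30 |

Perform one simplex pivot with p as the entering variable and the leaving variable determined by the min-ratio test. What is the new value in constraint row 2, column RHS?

5/2

Ratio test on column p — row 1: 30/3 = 10; row 2: 5/(1/4) = 20. Minimum is 10 at row 1 (s1 leaves); pivot element 3.
Divide row 1 by 3; eliminate column p from the other rows.
Row 2 update in column RHS: 5 − (1/4)·10 = 5/2.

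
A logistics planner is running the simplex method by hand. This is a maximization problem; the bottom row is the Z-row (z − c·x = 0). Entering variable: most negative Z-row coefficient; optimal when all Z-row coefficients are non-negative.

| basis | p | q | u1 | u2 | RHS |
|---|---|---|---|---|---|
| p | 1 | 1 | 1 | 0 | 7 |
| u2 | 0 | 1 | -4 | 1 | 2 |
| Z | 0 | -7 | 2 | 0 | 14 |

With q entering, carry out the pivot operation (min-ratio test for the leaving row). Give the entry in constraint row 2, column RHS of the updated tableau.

Ratio test on column q — row 1: 7/1 = 7; row 2: 2/1 = 2. Minimum is 2 at row 2 (u2 leaves); pivot element 1.
Divide row 2 by 1; eliminate column q from the other rows.
In the new row 2, the RHS entry is the old entry divided by the pivot: 2/1 = 2.

2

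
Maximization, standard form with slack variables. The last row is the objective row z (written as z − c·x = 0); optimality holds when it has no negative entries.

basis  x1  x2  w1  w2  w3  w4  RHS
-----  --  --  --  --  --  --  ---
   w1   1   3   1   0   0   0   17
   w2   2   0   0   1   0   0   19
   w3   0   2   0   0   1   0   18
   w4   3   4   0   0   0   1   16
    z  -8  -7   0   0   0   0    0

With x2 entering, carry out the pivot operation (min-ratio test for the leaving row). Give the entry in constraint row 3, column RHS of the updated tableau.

Ratio test on column x2 — row 1: 17/3 = 17/3; row 2: entry 0 ≤ 0; row 3: 18/2 = 9; row 4: 16/4 = 4. Minimum is 4 at row 4 (w4 leaves); pivot element 4.
Divide row 4 by 4; eliminate column x2 from the other rows.
Row 3 update in column RHS: 18 − 2·4 = 10.

10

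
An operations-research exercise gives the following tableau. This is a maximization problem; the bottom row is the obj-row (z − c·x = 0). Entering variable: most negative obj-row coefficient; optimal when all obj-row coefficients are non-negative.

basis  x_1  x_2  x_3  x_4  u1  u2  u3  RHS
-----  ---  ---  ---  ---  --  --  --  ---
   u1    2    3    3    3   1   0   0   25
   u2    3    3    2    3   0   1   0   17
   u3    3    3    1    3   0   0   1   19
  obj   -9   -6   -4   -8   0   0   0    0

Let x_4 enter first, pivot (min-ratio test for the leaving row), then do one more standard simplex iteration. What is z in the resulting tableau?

51

Ratio test on column x_4 — row 1: 25/3 = 25/3; row 2: 17/3 = 17/3; row 3: 19/3 = 19/3. Minimum is 17/3 at row 2 (u2 leaves); pivot element 3.
Pivot on row 2; the obj-row RHS becomes 0 − (-8)·(17/3) = 136/3.
Next entering variable (most negative obj-row entry -1): x_1.
Ratio test on column x_1 — row 1: entry -1 ≤ 0; row 2: (17/3)/1 = 17/3; row 3: entry 0 ≤ 0. Minimum is 17/3 at row 2 (x_4 leaves); pivot element 1.
After the second pivot the obj-row RHS is 136/3 − (-1)·(17/3) = 51.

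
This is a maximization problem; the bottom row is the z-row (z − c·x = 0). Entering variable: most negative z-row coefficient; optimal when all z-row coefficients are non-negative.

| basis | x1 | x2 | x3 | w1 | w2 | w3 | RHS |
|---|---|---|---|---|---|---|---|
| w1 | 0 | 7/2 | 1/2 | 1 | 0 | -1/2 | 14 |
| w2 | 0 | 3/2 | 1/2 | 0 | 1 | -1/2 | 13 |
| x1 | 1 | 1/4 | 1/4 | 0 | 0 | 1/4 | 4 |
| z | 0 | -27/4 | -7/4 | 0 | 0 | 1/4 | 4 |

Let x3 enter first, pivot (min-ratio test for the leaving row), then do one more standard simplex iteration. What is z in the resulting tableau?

42

Ratio test on column x3 — row 1: 14/(1/2) = 28; row 2: 13/(1/2) = 26; row 3: 4/(1/4) = 16. Minimum is 16 at row 3 (x1 leaves); pivot element 1/4.
Pivot on row 3; the z-row RHS becomes 4 − (-7/4)·16 = 32.
Next entering variable (most negative z-row entry -5): x2.
Ratio test on column x2 — row 1: 6/3 = 2; row 2: 5/1 = 5; row 3: 16/1 = 16. Minimum is 2 at row 1 (w1 leaves); pivot element 3.
After the second pivot the z-row RHS is 32 − (-5)·2 = 42.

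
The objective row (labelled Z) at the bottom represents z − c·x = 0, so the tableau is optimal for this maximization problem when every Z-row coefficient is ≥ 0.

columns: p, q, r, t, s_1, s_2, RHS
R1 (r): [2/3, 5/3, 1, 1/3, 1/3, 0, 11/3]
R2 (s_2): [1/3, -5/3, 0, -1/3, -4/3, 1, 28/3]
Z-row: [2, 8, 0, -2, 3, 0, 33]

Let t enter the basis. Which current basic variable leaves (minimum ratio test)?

Column t entries and ratios — r: (11/3)/(1/3) = 11; s_2: -1/3 ≤ 0, skip.
Smallest ratio is 11 in the row of r, so r leaves.

r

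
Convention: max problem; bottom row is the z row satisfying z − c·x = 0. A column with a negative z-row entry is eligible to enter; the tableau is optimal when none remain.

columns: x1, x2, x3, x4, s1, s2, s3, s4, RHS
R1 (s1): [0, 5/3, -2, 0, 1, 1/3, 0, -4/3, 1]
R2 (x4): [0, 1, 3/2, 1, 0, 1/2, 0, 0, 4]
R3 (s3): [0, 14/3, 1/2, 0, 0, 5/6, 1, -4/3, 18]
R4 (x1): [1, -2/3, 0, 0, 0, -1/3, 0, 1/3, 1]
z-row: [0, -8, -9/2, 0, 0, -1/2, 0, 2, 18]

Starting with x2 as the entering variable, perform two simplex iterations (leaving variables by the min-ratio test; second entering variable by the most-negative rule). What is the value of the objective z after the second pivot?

Ratio test on column x2 — row 1: 1/(5/3) = 3/5; row 2: 4/1 = 4; row 3: 18/(14/3) = 27/7; row 4: entry -2/3 ≤ 0. Minimum is 3/5 at row 1 (s1 leaves); pivot element 5/3.
Pivot on row 1; the z-row RHS becomes 18 − (-8)·(3/5) = 114/5.
Next entering variable (most negative z-row entry -141/10): x3.
Ratio test on column x3 — row 1: entry -6/5 ≤ 0; row 2: (17/5)/(27/10) = 34/27; row 3: (76/5)/(61/10) = 152/61; row 4: entry -4/5 ≤ 0. Minimum is 34/27 at row 2 (x4 leaves); pivot element 27/10.
After the second pivot the z-row RHS is 114/5 − (-141/10)·(34/27) = 365/9.

365/9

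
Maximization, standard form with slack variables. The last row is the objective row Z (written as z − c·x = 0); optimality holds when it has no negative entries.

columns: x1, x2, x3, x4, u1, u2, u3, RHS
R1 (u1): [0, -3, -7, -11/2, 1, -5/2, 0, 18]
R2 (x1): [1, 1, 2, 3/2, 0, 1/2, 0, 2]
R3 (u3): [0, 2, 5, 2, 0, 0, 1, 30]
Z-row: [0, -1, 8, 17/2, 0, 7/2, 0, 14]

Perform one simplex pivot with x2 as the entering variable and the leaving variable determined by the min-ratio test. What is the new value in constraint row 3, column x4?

-1

Ratio test on column x2 — row 1: entry -3 ≤ 0; row 2: 2/1 = 2; row 3: 30/2 = 15. Minimum is 2 at row 2 (x1 leaves); pivot element 1.
Divide row 2 by 1; eliminate column x2 from the other rows.
Row 3 update in column x4: 2 − 2·(3/2) = -1.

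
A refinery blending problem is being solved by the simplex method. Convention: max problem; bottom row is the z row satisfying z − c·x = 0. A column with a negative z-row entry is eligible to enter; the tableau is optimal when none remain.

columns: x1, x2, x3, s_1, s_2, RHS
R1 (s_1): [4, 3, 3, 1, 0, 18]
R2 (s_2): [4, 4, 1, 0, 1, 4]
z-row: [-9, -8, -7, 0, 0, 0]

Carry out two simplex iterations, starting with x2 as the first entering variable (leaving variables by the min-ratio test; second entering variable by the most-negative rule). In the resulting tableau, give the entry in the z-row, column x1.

19

Ratio test on column x2 — row 1: 18/3 = 6; row 2: 4/4 = 1. Minimum is 1 at row 2 (s_2 leaves); pivot element 4.
Divide row 2 by 4; eliminate column x2 from the other rows.
Second iteration: most negative z-row entry is -5 in column x3, so x3 enters.
Ratio test on column x3 — row 1: 15/(9/4) = 20/3; row 2: 1/(1/4) = 4. Minimum is 4 at row 2 (x2 leaves); pivot element 1/4.
Divide row 2 by 1/4; eliminate column x3 from the other rows.
After both pivots, the entry at the z-row, column x1 is 19.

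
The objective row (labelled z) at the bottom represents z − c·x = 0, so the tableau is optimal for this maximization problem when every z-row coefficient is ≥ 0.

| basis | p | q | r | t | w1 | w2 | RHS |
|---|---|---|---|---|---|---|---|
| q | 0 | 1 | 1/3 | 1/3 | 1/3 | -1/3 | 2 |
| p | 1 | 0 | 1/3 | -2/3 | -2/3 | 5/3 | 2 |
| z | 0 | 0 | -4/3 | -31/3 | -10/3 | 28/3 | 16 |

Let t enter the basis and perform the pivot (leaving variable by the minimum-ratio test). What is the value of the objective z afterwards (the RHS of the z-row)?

78

Ratio test on column t — row 1: 2/(1/3) = 6; row 2: entry -2/3 ≤ 0. Minimum is 6 at row 1 (q leaves); pivot element 1/3.
Pivot on row 1; the z-row RHS becomes 16 − (-31/3)·6 = 78.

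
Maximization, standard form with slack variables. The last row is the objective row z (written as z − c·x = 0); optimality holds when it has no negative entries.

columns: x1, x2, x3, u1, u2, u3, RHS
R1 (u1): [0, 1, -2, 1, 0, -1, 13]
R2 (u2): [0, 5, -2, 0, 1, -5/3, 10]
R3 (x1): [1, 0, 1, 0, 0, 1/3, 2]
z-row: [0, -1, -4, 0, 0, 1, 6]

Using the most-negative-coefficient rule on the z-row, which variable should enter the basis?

x3

Negative z-row entries: x2: -1, x3: -4.
The most negative is -4 in column x3, so x3 enters.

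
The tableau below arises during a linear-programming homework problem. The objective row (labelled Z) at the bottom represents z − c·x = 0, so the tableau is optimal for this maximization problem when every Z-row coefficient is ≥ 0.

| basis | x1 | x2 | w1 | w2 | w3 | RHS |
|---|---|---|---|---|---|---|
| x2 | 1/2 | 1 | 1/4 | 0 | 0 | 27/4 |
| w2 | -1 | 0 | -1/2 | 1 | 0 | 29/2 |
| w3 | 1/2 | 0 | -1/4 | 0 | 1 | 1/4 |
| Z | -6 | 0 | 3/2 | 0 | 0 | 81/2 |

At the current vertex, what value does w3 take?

w3 is basic (row 3); its value is the RHS of that row, 1/4.

1/4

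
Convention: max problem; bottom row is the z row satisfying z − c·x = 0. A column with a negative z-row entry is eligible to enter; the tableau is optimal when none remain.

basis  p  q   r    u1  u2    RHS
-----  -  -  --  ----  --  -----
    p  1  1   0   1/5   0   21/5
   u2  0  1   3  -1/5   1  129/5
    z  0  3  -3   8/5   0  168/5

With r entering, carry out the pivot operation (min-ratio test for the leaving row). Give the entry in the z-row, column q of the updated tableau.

4

Ratio test on column r — row 1: entry 0 ≤ 0; row 2: (129/5)/3 = 43/5. Minimum is 43/5 at row 2 (u2 leaves); pivot element 3.
Divide row 2 by 3; eliminate column r from the other rows.
z-row update in column q: 3 − (-3)·(1/3) = 4.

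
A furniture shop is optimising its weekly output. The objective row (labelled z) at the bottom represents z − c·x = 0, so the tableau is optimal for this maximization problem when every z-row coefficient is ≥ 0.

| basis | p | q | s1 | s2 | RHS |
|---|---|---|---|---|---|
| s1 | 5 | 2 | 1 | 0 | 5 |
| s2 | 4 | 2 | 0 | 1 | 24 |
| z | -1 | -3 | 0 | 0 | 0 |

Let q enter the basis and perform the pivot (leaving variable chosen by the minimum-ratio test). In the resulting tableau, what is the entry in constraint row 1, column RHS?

Ratio test on column q — row 1: 5/2 = 5/2; row 2: 24/2 = 12. Minimum is 5/2 at row 1 (s1 leaves); pivot element 2.
Divide row 1 by 2; eliminate column q from the other rows.
In the new row 1, the RHS entry is the old entry divided by the pivot: 5/2 = 5/2.

5/2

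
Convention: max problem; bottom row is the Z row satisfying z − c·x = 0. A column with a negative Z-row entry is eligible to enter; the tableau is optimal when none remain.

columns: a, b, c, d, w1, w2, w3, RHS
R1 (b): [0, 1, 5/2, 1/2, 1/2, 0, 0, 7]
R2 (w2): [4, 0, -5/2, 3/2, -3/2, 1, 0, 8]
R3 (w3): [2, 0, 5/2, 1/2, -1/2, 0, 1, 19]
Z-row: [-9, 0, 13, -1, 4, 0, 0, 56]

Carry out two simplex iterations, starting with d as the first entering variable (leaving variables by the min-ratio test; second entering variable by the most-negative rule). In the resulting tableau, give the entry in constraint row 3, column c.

Ratio test on column d — row 1: 7/(1/2) = 14; row 2: 8/(3/2) = 16/3; row 3: 19/(1/2) = 38. Minimum is 16/3 at row 2 (w2 leaves); pivot element 3/2.
Divide row 2 by 3/2; eliminate column d from the other rows.
Second iteration: most negative Z-row entry is -19/3 in column a, so a enters.
Ratio test on column a — row 1: entry -4/3 ≤ 0; row 2: (16/3)/(8/3) = 2; row 3: (49/3)/(2/3) = 49/2. Minimum is 2 at row 2 (d leaves); pivot element 8/3.
Divide row 2 by 8/3; eliminate column a from the other rows.
After both pivots, the entry at constraint row 3, column c is 15/4.

15/4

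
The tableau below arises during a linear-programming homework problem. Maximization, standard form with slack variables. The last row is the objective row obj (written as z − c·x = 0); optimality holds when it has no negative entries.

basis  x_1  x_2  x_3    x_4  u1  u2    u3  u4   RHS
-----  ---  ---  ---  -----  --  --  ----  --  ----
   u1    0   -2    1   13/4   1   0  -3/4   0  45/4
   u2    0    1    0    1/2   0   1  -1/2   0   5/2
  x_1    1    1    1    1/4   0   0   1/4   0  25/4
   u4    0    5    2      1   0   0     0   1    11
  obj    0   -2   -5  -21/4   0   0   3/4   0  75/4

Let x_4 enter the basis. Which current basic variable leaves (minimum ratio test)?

u1

Column x_4 entries and ratios — u1: (45/4)/(13/4) = 45/13; u2: (5/2)/(1/2) = 5; x_1: (25/4)/(1/4) = 25; u4: 11/1 = 11.
Smallest ratio is 45/13 in the row of u1, so u1 leaves.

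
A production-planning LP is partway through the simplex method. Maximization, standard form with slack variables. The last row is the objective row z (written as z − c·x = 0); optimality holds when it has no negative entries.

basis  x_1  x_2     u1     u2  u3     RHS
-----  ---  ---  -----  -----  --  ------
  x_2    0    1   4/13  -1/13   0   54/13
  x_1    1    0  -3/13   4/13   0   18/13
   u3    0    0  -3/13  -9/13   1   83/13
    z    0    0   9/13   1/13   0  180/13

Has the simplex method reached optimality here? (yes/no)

Every z-row coefficient is ≥ 0, so the tableau is optimal.

yes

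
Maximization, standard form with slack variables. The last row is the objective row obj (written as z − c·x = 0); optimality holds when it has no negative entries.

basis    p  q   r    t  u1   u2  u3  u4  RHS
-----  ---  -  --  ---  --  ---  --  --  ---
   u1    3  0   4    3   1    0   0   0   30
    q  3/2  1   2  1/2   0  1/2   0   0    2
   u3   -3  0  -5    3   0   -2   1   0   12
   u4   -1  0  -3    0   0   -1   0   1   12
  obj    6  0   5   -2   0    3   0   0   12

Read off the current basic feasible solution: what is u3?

u3 is basic (row 3); its value is the RHS of that row, 12.

12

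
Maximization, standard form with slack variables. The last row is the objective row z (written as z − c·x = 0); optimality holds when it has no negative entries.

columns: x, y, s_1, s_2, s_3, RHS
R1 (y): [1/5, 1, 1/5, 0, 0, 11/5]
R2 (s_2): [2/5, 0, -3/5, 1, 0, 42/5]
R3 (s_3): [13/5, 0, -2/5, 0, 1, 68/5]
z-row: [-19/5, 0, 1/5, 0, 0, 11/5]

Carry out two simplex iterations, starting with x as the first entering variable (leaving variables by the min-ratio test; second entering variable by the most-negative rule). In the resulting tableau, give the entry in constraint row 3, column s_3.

Ratio test on column x — row 1: (11/5)/(1/5) = 11; row 2: (42/5)/(2/5) = 21; row 3: (68/5)/(13/5) = 68/13. Minimum is 68/13 at row 3 (s_3 leaves); pivot element 13/5.
Divide row 3 by 13/5; eliminate column x from the other rows.
Second iteration: most negative z-row entry is -5/13 in column s_1, so s_1 enters.
Ratio test on column s_1 — row 1: (15/13)/(3/13) = 5; row 2: entry -7/13 ≤ 0; row 3: entry -2/13 ≤ 0. Minimum is 5 at row 1 (y leaves); pivot element 3/13.
Divide row 1 by 3/13; eliminate column s_1 from the other rows.
After both pivots, the entry at constraint row 3, column s_3 is 1/3.

1/3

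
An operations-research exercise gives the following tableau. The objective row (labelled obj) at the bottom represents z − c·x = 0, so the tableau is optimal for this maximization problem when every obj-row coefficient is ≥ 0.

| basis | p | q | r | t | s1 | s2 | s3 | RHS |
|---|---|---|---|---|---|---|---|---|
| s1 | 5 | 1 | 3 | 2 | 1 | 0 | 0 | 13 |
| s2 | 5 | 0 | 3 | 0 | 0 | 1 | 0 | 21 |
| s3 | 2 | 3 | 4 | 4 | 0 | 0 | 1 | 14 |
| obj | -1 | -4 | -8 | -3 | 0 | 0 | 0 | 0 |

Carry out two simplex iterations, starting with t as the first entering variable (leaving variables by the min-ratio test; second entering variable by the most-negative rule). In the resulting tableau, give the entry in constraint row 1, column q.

Ratio test on column t — row 1: 13/2 = 13/2; row 2: entry 0 ≤ 0; row 3: 14/4 = 7/2. Minimum is 7/2 at row 3 (s3 leaves); pivot element 4.
Divide row 3 by 4; eliminate column t from the other rows.
Second iteration: most negative obj-row entry is -5 in column r, so r enters.
Ratio test on column r — row 1: 6/1 = 6; row 2: 21/3 = 7; row 3: (7/2)/1 = 7/2. Minimum is 7/2 at row 3 (t leaves); pivot element 1.
Divide row 3 by 1; eliminate column r from the other rows.
After both pivots, the entry at constraint row 1, column q is -5/4.

-5/4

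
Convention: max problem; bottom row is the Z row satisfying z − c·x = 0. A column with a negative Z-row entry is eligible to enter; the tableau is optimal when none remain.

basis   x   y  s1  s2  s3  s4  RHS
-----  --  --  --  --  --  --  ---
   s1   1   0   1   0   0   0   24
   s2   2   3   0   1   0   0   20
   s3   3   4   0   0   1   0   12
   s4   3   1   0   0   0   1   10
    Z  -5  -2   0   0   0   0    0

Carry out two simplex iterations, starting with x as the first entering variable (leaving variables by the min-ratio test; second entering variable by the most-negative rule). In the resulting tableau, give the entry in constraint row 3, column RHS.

Ratio test on column x — row 1: 24/1 = 24; row 2: 20/2 = 10; row 3: 12/3 = 4; row 4: 10/3 = 10/3. Minimum is 10/3 at row 4 (s4 leaves); pivot element 3.
Divide row 4 by 3; eliminate column x from the other rows.
Second iteration: most negative Z-row entry is -1/3 in column y, so y enters.
Ratio test on column y — row 1: entry -1/3 ≤ 0; row 2: (40/3)/(7/3) = 40/7; row 3: 2/3 = 2/3; row 4: (10/3)/(1/3) = 10. Minimum is 2/3 at row 3 (s3 leaves); pivot element 3.
Divide row 3 by 3; eliminate column y from the other rows.
After both pivots, the entry at constraint row 3, column RHS is 2/3.

2/3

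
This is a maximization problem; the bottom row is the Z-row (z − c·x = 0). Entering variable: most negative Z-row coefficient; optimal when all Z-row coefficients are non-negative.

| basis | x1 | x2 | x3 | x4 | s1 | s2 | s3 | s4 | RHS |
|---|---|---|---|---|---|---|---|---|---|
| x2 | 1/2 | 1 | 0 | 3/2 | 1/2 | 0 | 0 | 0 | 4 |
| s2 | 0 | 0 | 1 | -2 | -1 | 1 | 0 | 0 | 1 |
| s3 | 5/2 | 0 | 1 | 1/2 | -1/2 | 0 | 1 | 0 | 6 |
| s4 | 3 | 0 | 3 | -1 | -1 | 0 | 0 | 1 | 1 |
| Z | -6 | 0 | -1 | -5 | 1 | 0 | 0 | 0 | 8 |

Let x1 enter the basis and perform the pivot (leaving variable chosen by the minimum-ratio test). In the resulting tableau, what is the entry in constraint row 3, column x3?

-3/2

Ratio test on column x1 — row 1: 4/(1/2) = 8; row 2: entry 0 ≤ 0; row 3: 6/(5/2) = 12/5; row 4: 1/3 = 1/3. Minimum is 1/3 at row 4 (s4 leaves); pivot element 3.
Divide row 4 by 3; eliminate column x1 from the other rows.
Row 3 update in column x3: 1 − (5/2)·1 = -3/2.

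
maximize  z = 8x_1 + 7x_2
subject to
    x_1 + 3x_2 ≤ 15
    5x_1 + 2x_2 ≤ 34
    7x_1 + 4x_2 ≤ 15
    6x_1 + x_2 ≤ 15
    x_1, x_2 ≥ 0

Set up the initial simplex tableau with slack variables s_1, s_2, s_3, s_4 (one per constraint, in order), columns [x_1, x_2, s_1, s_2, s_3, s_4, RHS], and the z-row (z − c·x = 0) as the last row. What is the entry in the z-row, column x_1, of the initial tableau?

-8

The z-row carries the negated objective coefficients: the x_1 entry is -8.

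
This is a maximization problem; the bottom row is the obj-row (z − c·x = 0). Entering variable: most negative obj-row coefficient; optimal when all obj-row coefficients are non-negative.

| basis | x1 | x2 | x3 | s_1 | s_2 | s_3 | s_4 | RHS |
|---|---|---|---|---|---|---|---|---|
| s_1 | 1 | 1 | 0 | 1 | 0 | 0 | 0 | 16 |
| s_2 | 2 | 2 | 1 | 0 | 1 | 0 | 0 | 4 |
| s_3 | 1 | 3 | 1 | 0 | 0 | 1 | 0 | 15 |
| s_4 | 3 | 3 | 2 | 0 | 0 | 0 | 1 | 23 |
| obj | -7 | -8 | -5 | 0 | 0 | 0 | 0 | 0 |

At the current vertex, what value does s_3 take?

15

s_3 is basic (row 3); its value is the RHS of that row, 15.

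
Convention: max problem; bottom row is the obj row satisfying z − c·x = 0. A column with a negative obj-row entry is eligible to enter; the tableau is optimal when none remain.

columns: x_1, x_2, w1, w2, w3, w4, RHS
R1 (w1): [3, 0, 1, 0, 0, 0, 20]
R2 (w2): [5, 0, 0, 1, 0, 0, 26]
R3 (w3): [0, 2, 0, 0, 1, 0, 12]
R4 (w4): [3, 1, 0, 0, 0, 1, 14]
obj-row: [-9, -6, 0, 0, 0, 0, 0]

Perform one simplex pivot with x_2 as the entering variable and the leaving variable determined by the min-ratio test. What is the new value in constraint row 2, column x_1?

5

Ratio test on column x_2 — row 1: entry 0 ≤ 0; row 2: entry 0 ≤ 0; row 3: 12/2 = 6; row 4: 14/1 = 14. Minimum is 6 at row 3 (w3 leaves); pivot element 2.
Divide row 3 by 2; eliminate column x_2 from the other rows.
Row 2 update in column x_1: 5 − 0·0 = 5.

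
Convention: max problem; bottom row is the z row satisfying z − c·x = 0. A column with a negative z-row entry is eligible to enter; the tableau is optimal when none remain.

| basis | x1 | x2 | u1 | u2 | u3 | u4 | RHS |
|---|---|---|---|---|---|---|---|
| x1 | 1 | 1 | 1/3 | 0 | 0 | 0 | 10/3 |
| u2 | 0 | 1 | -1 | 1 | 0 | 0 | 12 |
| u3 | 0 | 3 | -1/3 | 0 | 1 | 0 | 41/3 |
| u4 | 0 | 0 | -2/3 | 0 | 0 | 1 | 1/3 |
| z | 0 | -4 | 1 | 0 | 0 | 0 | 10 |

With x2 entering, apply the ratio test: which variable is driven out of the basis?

x1

Column x2 entries and ratios — x1: (10/3)/1 = 10/3; u2: 12/1 = 12; u3: (41/3)/3 = 41/9; u4: 0 ≤ 0, skip.
Smallest ratio is 10/3 in the row of x1, so x1 leaves.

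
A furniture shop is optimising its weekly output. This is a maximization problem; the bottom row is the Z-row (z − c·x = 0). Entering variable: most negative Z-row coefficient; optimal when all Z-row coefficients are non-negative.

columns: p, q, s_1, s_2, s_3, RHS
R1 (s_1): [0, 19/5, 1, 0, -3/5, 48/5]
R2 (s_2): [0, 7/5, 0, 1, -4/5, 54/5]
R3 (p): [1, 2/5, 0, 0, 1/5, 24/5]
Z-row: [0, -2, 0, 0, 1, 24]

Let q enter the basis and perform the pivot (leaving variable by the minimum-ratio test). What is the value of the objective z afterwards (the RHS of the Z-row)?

Ratio test on column q — row 1: (48/5)/(19/5) = 48/19; row 2: (54/5)/(7/5) = 54/7; row 3: (24/5)/(2/5) = 12. Minimum is 48/19 at row 1 (s_1 leaves); pivot element 19/5.
Pivot on row 1; the Z-row RHS becomes 24 − (-2)·(48/19) = 552/19.

552/19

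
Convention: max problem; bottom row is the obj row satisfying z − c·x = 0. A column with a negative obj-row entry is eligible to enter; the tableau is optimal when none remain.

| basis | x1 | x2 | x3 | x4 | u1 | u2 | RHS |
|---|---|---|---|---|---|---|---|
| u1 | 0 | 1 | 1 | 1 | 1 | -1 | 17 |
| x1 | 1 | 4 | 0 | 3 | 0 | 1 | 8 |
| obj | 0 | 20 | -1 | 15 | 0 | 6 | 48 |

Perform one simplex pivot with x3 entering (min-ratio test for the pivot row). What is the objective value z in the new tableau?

Ratio test on column x3 — row 1: 17/1 = 17; row 2: entry 0 ≤ 0. Minimum is 17 at row 1 (u1 leaves); pivot element 1.
Pivot on row 1; the obj-row RHS becomes 48 − (-1)·17 = 65.

65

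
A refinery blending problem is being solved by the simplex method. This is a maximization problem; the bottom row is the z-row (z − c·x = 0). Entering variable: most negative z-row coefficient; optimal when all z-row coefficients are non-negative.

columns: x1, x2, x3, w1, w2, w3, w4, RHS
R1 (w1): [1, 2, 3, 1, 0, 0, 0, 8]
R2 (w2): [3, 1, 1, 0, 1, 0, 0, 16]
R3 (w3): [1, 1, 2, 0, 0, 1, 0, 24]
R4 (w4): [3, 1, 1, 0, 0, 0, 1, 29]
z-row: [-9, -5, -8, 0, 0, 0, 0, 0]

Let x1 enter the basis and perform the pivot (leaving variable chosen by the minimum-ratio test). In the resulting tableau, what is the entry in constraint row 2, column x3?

1/3

Ratio test on column x1 — row 1: 8/1 = 8; row 2: 16/3 = 16/3; row 3: 24/1 = 24; row 4: 29/3 = 29/3. Minimum is 16/3 at row 2 (w2 leaves); pivot element 3.
Divide row 2 by 3; eliminate column x1 from the other rows.
In the new row 2, the x3 entry is the old entry divided by the pivot: 1/3 = 1/3.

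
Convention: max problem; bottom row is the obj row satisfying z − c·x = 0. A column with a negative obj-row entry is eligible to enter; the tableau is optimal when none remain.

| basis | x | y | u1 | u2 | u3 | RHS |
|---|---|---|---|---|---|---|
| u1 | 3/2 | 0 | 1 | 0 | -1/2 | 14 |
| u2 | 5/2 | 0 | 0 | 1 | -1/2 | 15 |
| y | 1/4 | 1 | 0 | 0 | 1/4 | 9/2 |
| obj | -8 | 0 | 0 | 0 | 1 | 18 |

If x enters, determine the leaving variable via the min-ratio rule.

Column x entries and ratios — u1: 14/(3/2) = 28/3; u2: 15/(5/2) = 6; y: (9/2)/(1/4) = 18.
Smallest ratio is 6 in the row of u2, so u2 leaves.

u2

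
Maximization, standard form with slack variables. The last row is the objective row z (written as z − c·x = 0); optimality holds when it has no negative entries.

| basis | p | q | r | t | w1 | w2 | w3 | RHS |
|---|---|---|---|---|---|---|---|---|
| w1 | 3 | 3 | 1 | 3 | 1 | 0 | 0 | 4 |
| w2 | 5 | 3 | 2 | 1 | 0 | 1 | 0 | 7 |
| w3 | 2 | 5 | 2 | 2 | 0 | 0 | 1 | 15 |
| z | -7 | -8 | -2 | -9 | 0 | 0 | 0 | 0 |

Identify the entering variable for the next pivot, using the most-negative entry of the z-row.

t

Negative z-row entries: p: -7, q: -8, r: -2, t: -9.
The most negative is -9 in column t, so t enters.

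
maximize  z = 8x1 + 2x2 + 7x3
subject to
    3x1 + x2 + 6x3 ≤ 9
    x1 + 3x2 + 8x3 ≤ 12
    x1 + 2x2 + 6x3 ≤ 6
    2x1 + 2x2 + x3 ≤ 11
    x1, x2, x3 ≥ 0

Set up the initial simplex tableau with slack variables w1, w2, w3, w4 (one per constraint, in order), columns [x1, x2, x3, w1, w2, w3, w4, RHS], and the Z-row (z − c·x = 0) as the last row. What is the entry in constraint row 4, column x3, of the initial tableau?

1

Constraint 4 has coefficient 1 on x3.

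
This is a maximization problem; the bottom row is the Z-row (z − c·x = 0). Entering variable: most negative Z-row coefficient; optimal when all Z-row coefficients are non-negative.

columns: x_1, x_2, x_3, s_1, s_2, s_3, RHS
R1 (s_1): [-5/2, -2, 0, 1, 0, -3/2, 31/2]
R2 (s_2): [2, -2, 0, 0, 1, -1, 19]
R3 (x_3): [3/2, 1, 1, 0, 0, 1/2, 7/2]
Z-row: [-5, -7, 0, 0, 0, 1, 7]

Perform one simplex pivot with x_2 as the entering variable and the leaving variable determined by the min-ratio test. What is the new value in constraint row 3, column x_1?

Ratio test on column x_2 — row 1: entry -2 ≤ 0; row 2: entry -2 ≤ 0; row 3: (7/2)/1 = 7/2. Minimum is 7/2 at row 3 (x_3 leaves); pivot element 1.
Divide row 3 by 1; eliminate column x_2 from the other rows.
In the new row 3, the x_1 entry is the old entry divided by the pivot: (3/2)/1 = 3/2.

3/2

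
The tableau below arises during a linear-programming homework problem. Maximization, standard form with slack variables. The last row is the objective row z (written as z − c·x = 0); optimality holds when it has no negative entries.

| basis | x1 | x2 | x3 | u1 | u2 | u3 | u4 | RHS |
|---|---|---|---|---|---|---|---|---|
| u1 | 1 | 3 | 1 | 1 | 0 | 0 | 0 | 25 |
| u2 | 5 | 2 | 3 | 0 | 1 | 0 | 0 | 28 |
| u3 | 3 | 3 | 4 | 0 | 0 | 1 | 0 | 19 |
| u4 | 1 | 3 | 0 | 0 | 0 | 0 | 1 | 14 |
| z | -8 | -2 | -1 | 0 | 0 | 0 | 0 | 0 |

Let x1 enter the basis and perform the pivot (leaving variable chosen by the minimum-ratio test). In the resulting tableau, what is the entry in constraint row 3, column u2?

Ratio test on column x1 — row 1: 25/1 = 25; row 2: 28/5 = 28/5; row 3: 19/3 = 19/3; row 4: 14/1 = 14. Minimum is 28/5 at row 2 (u2 leaves); pivot element 5.
Divide row 2 by 5; eliminate column x1 from the other rows.
Row 3 update in column u2: 0 − 3·(1/5) = -3/5.

-3/5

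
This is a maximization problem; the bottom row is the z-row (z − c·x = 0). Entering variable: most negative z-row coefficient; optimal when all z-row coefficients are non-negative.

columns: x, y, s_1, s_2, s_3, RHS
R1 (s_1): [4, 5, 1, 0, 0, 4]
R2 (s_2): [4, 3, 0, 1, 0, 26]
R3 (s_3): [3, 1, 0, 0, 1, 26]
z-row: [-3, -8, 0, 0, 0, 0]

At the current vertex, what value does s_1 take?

s_1 is basic (row 1); its value is the RHS of that row, 4.

4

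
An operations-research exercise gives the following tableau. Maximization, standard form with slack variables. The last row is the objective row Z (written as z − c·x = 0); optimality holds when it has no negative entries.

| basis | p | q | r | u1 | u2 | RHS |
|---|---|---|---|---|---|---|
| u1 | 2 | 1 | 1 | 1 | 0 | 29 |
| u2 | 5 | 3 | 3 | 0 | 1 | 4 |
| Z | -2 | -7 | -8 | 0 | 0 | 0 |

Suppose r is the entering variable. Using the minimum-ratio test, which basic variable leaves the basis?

Column r entries and ratios — u1: 29/1 = 29; u2: 4/3 = 4/3.
Smallest ratio is 4/3 in the row of u2, so u2 leaves.

u2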